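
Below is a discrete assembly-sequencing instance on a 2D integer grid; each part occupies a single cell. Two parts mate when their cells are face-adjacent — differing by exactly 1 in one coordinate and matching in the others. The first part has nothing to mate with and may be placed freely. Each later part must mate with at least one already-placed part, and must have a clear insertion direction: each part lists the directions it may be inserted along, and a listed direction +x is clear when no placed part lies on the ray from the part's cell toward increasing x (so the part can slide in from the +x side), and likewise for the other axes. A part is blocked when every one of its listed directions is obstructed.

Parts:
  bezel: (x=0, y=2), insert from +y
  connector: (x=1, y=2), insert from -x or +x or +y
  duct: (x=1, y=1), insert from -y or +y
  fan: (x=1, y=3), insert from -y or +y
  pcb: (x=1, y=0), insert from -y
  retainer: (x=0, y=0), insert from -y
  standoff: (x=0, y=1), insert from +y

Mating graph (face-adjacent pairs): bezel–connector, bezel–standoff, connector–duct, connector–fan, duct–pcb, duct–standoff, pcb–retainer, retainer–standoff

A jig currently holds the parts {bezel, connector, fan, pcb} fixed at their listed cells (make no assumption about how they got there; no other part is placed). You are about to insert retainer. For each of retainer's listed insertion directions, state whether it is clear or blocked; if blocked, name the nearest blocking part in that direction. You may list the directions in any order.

-y: clear

-y: ray from retainer(0, 0) has no placed part ⇒ clear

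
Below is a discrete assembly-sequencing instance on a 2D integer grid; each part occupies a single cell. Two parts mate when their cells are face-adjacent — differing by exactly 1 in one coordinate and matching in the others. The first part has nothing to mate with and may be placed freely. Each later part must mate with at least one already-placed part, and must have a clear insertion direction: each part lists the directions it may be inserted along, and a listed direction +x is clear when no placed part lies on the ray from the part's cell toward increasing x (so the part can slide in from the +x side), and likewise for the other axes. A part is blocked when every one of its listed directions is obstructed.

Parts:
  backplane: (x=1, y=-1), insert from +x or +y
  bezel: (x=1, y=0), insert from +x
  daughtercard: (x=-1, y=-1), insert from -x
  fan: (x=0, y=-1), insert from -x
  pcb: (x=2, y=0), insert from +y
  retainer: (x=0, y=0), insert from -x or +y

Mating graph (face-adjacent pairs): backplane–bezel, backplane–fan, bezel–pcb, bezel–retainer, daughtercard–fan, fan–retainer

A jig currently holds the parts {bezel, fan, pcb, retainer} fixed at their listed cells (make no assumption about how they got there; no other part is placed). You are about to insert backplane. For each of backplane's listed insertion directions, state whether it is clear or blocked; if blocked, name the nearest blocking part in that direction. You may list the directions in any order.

+x: ray from backplane(1, -1) has no placed part ⇒ clear
+y: nearest on ray is bezel@(1, 0) ⇒ blocked

+x: clear; +y: blocked by bezel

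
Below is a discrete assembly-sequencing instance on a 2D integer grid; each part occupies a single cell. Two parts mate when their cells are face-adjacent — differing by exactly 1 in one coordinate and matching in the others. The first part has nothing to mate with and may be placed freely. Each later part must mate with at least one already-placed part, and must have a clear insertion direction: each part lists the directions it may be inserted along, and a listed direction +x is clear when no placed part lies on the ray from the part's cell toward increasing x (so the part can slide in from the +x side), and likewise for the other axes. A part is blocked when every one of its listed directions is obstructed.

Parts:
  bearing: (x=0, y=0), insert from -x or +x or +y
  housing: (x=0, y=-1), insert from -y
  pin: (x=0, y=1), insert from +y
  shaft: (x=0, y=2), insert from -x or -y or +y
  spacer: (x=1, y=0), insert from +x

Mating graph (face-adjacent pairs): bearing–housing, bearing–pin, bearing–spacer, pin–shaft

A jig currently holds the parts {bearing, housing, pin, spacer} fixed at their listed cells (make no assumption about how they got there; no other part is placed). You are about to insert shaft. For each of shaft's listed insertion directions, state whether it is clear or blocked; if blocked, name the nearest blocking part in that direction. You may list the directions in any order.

+y: clear; -x: clear; -y: blocked by pin

-x: ray from shaft(0, 2) has no placed part ⇒ clear
-y: nearest on ray is pin@(0, 1) ⇒ blocked
+y: ray from shaft(0, 2) has no placed part ⇒ clear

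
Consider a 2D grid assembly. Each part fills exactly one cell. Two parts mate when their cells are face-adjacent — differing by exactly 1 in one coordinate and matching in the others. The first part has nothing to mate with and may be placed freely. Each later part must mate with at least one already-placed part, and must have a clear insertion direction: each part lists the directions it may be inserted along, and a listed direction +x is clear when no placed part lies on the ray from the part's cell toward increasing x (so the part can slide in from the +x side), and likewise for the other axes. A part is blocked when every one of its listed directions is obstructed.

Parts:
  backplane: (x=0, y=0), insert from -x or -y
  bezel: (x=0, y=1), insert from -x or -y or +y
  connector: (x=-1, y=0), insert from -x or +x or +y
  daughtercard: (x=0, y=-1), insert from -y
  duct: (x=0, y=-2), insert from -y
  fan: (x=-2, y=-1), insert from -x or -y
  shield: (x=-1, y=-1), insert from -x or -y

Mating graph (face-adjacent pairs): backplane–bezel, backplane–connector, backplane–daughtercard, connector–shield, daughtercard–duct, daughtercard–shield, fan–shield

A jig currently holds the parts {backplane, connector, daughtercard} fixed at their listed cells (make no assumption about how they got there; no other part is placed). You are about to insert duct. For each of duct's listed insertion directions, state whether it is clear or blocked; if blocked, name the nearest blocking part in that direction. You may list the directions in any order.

-y: ray from duct(0, -2) has no placed part ⇒ clear

-y: clear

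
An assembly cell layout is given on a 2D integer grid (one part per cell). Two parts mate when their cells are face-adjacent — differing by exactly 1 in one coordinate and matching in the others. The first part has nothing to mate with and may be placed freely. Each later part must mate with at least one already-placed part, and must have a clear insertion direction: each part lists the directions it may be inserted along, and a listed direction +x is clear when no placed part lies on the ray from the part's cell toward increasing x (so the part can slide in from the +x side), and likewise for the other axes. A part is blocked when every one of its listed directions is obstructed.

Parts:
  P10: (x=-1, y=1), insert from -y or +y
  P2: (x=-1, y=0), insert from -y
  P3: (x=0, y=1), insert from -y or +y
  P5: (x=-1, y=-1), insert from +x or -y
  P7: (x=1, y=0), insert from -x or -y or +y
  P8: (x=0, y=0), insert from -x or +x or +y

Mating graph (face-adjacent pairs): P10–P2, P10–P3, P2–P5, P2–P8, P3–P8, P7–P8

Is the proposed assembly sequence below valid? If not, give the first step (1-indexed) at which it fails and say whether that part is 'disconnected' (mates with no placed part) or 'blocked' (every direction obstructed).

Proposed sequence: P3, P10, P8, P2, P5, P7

1. P3@(0, 1) [-y clear] — {P3}
2. P10@(-1, 1) [-y clear] — {P10, P3}
3. P8@(0, 0) [-x clear] — {P10, P3, P8}
4. P2@(-1, 0) [-y clear] — {P10, P2, P3, P8}
5. P5@(-1, -1) [+x clear] — {P10, P2, P3, P5, P8}
6. P7@(1, 0) [-y clear] — {P10, P2, P3, P5, P7, P8}

Valid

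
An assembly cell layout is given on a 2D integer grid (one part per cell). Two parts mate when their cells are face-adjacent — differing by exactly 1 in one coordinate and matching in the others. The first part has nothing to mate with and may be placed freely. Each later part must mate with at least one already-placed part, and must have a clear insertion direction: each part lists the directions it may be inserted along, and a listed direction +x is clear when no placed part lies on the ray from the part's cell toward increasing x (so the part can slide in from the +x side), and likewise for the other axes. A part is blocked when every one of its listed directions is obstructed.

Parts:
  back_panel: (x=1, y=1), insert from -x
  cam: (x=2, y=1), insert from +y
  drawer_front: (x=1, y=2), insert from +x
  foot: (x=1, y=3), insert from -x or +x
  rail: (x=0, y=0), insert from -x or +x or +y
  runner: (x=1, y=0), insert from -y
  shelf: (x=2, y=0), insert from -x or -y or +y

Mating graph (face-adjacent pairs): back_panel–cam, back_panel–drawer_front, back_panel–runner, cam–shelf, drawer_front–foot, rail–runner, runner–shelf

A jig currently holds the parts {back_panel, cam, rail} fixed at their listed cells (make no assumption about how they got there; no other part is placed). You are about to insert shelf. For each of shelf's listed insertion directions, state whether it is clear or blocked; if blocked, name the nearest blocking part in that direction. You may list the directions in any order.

+y: blocked by cam; -x: blocked by rail; -y: clear

-x: nearest on ray is rail@(0, 0) ⇒ blocked
-y: ray from shelf(2, 0) has no placed part ⇒ clear
+y: nearest on ray is cam@(2, 1) ⇒ blocked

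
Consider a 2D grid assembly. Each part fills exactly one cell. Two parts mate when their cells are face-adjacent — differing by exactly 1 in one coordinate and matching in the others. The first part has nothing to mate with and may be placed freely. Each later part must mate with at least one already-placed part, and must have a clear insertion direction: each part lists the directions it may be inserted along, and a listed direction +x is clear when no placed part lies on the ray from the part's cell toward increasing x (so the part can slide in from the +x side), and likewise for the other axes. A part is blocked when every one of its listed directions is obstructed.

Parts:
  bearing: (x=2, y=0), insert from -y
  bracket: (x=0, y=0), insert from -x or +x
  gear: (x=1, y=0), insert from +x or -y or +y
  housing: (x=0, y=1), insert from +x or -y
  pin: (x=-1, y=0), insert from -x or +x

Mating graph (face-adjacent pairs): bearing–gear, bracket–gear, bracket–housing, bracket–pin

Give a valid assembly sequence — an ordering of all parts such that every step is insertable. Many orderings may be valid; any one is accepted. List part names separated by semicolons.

bearing; gear; bracket; pin; housing

1. bearing@(2, 0) [-y clear] — {bearing}
2. gear@(1, 0) [-y clear] — {bearing, gear}
3. bracket@(0, 0) [-x clear] — {bearing, bracket, gear}
4. pin@(-1, 0) [-x clear] — {bearing, bracket, gear, pin}
5. housing@(0, 1) [+x clear] — {bearing, bracket, gear, housing, pin}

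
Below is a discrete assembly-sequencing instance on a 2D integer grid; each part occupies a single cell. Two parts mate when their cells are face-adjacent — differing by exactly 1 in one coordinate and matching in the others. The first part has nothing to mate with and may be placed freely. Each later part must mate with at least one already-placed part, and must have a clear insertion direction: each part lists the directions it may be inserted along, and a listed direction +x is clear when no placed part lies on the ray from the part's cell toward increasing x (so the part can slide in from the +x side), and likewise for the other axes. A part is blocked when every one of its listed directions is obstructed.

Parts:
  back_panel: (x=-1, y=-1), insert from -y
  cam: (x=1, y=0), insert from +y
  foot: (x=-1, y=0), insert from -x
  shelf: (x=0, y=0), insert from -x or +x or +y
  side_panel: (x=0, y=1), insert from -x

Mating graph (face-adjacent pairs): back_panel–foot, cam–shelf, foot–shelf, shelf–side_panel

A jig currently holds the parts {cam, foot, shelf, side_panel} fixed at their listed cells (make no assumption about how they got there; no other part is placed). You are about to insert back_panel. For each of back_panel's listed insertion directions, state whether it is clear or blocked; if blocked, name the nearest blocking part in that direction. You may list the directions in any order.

-y: clear

-y: ray from back_panel(-1, -1) has no placed part ⇒ clear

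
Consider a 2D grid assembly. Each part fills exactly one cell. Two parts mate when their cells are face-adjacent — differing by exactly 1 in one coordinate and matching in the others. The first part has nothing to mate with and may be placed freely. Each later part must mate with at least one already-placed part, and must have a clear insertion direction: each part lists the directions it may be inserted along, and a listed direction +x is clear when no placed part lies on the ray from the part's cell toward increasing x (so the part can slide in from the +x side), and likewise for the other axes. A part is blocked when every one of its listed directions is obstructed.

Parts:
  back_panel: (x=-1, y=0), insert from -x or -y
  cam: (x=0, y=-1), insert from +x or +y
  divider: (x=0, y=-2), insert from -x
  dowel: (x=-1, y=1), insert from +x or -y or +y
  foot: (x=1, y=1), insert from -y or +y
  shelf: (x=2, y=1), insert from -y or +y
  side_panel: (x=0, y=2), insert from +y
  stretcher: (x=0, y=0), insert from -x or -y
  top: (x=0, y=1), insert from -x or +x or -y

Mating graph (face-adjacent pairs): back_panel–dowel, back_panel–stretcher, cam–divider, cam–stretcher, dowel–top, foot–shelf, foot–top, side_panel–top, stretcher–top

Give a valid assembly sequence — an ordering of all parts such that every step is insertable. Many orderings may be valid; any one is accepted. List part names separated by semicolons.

1. shelf@(2, 1) [-y clear] — {shelf}
2. foot@(1, 1) [-y clear] — {foot, shelf}
3. top@(0, 1) [-x clear] — {foot, shelf, top}
4. dowel@(-1, 1) [-y clear] — {dowel, foot, shelf, top}
5. back_panel@(-1, 0) [-x clear] — {back_panel, dowel, foot, shelf, top}
6. stretcher@(0, 0) [-y clear] — {back_panel, dowel, foot, shelf, stretcher, top}
7. cam@(0, -1) [+x clear] — {back_panel, cam, dowel, foot, shelf, stretcher, top}
8. side_panel@(0, 2) [+y clear] — {back_panel, cam, dowel, foot, shelf, side_panel, stretcher, top}
9. divider@(0, -2) [-x clear] — {back_panel, cam, divider, dowel, foot, shelf, side_panel, stretcher, top}

shelf; foot; top; dowel; back_panel; stretcher; cam; side_panel; divider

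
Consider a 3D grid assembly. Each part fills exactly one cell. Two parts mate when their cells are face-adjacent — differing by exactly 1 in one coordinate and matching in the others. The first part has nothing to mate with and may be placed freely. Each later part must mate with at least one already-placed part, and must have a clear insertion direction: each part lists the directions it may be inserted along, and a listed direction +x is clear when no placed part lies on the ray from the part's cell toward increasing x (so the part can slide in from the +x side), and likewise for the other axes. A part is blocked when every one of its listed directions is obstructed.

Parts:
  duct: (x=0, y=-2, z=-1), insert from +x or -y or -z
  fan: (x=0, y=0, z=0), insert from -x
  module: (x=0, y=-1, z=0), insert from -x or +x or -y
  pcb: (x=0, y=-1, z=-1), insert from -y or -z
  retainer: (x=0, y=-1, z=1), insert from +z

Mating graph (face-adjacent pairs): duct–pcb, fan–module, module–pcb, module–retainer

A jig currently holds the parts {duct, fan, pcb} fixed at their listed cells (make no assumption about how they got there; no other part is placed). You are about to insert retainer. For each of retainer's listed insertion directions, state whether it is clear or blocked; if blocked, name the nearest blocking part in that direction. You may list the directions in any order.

+z: ray from retainer(0, -1, 1) has no placed part ⇒ clear

+z: clear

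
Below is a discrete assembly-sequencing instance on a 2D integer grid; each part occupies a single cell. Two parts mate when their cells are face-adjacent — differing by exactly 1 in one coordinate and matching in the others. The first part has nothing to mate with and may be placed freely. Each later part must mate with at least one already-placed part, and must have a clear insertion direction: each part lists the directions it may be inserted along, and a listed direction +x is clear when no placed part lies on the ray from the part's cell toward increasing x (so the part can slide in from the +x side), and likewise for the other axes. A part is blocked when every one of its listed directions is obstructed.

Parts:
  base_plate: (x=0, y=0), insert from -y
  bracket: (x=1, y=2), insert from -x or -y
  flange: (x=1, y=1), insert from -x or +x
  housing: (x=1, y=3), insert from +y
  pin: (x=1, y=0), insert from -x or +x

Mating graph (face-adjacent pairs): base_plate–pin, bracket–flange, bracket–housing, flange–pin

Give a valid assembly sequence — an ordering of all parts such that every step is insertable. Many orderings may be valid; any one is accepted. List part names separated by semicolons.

1. bracket@(1, 2) [-x clear] — {bracket}
2. housing@(1, 3) [+y clear] — {bracket, housing}
3. flange@(1, 1) [-x clear] — {bracket, flange, housing}
4. pin@(1, 0) [-x clear] — {bracket, flange, housing, pin}
5. base_plate@(0, 0) [-y clear] — {base_plate, bracket, flange, housing, pin}

bracket; housing; flange; pin; base_plate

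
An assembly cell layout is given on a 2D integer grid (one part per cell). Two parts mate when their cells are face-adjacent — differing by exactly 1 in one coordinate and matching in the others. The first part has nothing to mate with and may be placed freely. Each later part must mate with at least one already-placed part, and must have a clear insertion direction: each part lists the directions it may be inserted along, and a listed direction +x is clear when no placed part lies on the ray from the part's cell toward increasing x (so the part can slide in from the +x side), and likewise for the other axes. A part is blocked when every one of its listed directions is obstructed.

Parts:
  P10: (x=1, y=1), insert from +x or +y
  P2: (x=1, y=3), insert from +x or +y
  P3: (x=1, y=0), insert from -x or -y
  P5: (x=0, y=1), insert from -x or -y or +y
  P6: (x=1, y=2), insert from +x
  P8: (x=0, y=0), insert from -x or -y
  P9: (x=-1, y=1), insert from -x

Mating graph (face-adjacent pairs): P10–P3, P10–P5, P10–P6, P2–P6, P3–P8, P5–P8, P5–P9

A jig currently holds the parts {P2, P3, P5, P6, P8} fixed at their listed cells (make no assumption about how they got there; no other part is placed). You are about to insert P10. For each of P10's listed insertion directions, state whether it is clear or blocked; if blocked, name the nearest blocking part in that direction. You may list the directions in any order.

+x: ray from P10(1, 1) has no placed part ⇒ clear
+y: nearest on ray is P6@(1, 2) ⇒ blocked

+x: clear; +y: blocked by P6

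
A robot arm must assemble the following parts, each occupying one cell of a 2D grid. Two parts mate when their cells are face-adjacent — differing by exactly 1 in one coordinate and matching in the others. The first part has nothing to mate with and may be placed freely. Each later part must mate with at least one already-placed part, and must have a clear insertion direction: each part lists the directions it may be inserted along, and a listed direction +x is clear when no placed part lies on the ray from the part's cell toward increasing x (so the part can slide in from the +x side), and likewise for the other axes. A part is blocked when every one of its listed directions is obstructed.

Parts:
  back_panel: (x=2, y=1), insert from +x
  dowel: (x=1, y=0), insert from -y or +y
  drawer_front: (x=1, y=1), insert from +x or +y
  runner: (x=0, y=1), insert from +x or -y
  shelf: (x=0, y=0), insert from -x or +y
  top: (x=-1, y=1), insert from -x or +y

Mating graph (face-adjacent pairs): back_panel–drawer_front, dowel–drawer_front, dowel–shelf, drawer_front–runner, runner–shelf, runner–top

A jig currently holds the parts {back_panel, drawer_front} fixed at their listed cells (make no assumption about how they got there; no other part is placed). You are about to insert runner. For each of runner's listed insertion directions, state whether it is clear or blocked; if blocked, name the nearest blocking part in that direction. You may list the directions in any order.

+x: nearest on ray is drawer_front@(1, 1) ⇒ blocked
-y: ray from runner(0, 1) has no placed part ⇒ clear

+x: blocked by drawer_front; -y: clear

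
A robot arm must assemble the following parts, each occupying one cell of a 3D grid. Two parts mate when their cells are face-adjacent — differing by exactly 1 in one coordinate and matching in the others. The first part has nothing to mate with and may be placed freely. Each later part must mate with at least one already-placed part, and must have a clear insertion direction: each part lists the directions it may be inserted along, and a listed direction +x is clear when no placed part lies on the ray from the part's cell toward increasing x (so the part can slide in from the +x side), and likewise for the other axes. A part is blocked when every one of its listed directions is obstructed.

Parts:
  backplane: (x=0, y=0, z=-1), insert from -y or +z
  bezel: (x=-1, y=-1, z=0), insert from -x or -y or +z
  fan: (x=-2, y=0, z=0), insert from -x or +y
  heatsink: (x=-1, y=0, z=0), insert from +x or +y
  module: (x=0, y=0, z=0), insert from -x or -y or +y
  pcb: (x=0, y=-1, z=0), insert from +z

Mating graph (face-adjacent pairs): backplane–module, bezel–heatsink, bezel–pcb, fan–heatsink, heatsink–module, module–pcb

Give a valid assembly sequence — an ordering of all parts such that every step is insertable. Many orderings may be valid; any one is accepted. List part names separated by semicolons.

1. backplane@(0, 0, -1) [-y clear] — {backplane}
2. module@(0, 0, 0) [-x clear] — {backplane, module}
3. heatsink@(-1, 0, 0) [+y clear] — {backplane, heatsink, module}
4. bezel@(-1, -1, 0) [-x clear] — {backplane, bezel, heatsink, module}
5. pcb@(0, -1, 0) [+z clear] — {backplane, bezel, heatsink, module, pcb}
6. fan@(-2, 0, 0) [-x clear] — {backplane, bezel, fan, heatsink, module, pcb}

backplane; module; heatsink; bezel; pcb; fan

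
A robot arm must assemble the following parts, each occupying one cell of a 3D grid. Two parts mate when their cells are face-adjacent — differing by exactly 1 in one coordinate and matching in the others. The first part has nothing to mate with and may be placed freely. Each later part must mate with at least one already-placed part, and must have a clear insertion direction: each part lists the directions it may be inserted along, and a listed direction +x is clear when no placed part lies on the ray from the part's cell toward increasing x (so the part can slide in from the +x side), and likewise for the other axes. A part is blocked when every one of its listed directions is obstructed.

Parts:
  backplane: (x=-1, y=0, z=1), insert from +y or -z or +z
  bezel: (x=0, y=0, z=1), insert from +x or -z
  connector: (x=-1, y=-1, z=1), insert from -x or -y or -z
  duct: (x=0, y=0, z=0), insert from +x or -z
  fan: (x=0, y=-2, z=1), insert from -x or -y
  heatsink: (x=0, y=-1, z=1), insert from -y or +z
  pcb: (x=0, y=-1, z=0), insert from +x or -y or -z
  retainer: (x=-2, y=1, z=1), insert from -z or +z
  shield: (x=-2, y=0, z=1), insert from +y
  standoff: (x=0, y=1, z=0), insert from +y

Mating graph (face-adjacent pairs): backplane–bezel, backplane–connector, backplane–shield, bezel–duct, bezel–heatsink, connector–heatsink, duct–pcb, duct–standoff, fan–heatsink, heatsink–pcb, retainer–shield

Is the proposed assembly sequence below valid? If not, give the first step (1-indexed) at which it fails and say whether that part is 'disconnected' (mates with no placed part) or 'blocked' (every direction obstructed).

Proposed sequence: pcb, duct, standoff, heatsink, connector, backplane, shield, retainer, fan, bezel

Valid

1. pcb@(0, -1, 0) [+x clear] — {pcb}
2. duct@(0, 0, 0) [+x clear] — {duct, pcb}
3. standoff@(0, 1, 0) [+y clear] — {duct, pcb, standoff}
4. heatsink@(0, -1, 1) [-y clear] — {duct, heatsink, pcb, standoff}
5. connector@(-1, -1, 1) [-x clear] — {connector, duct, heatsink, pcb, standoff}
6. backplane@(-1, 0, 1) [+y clear] — {backplane, connector, duct, heatsink, pcb, standoff}
7. shield@(-2, 0, 1) [+y clear] — {backplane, connector, duct, heatsink, pcb, shield, standoff}
8. retainer@(-2, 1, 1) [-z clear] — {backplane, connector, duct, heatsink, pcb, retainer, shield, standoff}
9. fan@(0, -2, 1) [-x clear] — {backplane, connector, duct, fan, heatsink, pcb, retainer, shield, standoff}
10. bezel@(0, 0, 1) [+x clear] — {backplane, bezel, connector, duct, fan, heatsink, pcb, retainer, shield, standoff}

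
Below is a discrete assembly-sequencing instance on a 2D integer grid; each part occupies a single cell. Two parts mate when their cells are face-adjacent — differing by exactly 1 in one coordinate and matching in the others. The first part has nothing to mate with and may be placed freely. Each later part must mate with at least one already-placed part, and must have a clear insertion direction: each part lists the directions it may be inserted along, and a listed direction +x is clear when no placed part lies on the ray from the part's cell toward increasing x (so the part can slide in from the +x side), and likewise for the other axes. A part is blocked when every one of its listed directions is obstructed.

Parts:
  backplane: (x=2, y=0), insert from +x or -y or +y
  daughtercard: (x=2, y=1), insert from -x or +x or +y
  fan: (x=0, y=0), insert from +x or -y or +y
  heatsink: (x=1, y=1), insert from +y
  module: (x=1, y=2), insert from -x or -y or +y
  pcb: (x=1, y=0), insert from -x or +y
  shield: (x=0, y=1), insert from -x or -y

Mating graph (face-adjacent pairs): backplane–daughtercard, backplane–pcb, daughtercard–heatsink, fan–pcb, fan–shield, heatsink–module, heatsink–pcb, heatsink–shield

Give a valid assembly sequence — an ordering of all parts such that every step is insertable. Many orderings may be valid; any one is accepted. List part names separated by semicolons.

1. daughtercard@(2, 1) [-x clear] — {daughtercard}
2. heatsink@(1, 1) [+y clear] — {daughtercard, heatsink}
3. module@(1, 2) [-x clear] — {daughtercard, heatsink, module}
4. shield@(0, 1) [-x clear] — {daughtercard, heatsink, module, shield}
5. pcb@(1, 0) [-x clear] — {daughtercard, heatsink, module, pcb, shield}
6. fan@(0, 0) [-y clear] — {daughtercard, fan, heatsink, module, pcb, shield}
7. backplane@(2, 0) [+x clear] — {backplane, daughtercard, fan, heatsink, module, pcb, shield}

daughtercard; heatsink; module; shield; pcb; fan; backplane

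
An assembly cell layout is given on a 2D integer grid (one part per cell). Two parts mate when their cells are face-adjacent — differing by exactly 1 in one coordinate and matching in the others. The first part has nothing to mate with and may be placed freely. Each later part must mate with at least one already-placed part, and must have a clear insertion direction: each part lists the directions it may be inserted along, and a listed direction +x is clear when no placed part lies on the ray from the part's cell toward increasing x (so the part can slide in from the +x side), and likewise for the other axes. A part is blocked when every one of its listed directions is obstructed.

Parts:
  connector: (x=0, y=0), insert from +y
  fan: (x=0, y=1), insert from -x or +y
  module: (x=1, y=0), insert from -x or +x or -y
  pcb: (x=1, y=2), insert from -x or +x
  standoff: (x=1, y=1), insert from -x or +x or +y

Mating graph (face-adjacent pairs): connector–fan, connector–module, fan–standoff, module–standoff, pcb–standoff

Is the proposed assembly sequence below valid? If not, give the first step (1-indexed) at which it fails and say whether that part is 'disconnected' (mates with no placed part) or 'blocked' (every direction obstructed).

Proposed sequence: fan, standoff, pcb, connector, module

Invalid at step 4 (blocked)

1. fan@(0, 1) [-x clear] — {fan}
2. standoff@(1, 1) [+x clear] — {fan, standoff}
3. pcb@(1, 2) [-x clear] — {fan, pcb, standoff}
4. connector@(0, 0) — +y all obstructed ⇒ blocked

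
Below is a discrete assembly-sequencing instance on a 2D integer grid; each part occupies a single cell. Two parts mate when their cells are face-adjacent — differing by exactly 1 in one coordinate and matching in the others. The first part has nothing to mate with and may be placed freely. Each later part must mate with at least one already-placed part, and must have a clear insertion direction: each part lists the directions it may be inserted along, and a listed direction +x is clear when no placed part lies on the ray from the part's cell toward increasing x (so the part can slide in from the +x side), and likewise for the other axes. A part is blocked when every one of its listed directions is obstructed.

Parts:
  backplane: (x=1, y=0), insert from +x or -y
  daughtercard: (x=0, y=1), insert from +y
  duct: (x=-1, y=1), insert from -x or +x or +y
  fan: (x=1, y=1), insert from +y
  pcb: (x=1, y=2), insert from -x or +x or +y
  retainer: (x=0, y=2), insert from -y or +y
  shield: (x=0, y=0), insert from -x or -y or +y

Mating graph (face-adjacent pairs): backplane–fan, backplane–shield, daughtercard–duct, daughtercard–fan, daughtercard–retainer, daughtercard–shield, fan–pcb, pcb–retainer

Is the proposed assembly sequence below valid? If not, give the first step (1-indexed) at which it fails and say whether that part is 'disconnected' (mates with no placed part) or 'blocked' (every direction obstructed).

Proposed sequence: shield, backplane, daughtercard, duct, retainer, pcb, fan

Invalid at step 7 (blocked)

1. shield@(0, 0) [-x clear] — {shield}
2. backplane@(1, 0) [+x clear] — {backplane, shield}
3. daughtercard@(0, 1) [+y clear] — {backplane, daughtercard, shield}
4. duct@(-1, 1) [-x clear] — {backplane, daughtercard, duct, shield}
5. retainer@(0, 2) [+y clear] — {backplane, daughtercard, duct, retainer, shield}
6. pcb@(1, 2) [+x clear] — {backplane, daughtercard, duct, pcb, retainer, shield}
7. fan@(1, 1) — +y all obstructed ⇒ blocked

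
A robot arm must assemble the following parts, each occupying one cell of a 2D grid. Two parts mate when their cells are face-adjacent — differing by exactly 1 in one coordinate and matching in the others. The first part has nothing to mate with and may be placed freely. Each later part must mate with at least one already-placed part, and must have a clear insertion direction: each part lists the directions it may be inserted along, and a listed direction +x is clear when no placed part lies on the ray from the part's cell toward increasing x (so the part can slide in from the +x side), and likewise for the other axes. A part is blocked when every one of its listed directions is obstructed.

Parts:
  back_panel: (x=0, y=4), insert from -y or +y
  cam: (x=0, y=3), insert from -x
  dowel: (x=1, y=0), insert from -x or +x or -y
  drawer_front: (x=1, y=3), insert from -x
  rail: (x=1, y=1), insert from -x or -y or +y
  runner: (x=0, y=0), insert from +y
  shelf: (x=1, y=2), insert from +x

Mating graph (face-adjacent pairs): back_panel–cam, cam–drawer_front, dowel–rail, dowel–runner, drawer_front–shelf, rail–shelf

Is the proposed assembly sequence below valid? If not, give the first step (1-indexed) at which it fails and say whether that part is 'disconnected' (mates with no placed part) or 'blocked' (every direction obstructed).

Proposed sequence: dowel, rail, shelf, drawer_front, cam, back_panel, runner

Invalid at step 7 (blocked)

1. dowel@(1, 0) [-x clear] — {dowel}
2. rail@(1, 1) [-x clear] — {dowel, rail}
3. shelf@(1, 2) [+x clear] — {dowel, rail, shelf}
4. drawer_front@(1, 3) [-x clear] — {dowel, drawer_front, rail, shelf}
5. cam@(0, 3) [-x clear] — {cam, dowel, drawer_front, rail, shelf}
6. back_panel@(0, 4) [+y clear] — {back_panel, cam, dowel, drawer_front, rail, shelf}
7. runner@(0, 0) — +y all obstructed ⇒ blocked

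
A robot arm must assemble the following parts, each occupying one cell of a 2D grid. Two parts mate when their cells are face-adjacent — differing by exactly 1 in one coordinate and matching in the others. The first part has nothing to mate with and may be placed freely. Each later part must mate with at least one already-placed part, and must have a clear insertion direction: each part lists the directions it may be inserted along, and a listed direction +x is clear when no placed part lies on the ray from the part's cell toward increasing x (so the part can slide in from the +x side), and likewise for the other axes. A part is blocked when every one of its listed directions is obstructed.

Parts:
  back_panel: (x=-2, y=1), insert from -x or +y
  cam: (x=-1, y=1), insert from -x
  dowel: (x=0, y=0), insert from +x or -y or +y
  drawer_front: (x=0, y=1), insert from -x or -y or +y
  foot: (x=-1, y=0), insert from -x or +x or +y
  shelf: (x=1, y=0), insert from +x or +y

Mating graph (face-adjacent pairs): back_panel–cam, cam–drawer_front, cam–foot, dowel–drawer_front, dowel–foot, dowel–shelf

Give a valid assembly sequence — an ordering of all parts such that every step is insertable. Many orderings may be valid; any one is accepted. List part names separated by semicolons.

1. foot@(-1, 0) [-x clear] — {foot}
2. dowel@(0, 0) [+x clear] — {dowel, foot}
3. shelf@(1, 0) [+x clear] — {dowel, foot, shelf}
4. cam@(-1, 1) [-x clear] — {cam, dowel, foot, shelf}
5. back_panel@(-2, 1) [-x clear] — {back_panel, cam, dowel, foot, shelf}
6. drawer_front@(0, 1) [+y clear] — {back_panel, cam, dowel, drawer_front, foot, shelf}

foot; dowel; shelf; cam; back_panel; drawer_front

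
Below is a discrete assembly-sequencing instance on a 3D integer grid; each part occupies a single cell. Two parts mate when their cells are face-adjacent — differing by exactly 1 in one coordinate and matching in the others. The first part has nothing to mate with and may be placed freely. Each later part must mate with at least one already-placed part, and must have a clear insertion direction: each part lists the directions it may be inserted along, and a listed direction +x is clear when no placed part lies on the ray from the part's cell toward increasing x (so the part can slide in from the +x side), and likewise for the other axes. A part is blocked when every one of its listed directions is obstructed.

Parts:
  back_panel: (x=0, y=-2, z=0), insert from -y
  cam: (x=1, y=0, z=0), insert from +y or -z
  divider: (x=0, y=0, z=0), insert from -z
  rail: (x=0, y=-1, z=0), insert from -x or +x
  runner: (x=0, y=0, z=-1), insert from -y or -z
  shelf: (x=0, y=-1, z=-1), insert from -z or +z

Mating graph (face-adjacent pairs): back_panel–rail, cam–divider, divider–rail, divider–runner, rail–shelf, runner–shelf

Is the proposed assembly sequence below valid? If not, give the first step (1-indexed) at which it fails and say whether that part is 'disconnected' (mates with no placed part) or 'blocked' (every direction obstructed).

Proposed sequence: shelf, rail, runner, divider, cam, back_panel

1. shelf@(0, -1, -1) [-z clear] — {shelf}
2. rail@(0, -1, 0) [-x clear] — {rail, shelf}
3. runner@(0, 0, -1) [-z clear] — {rail, runner, shelf}
4. divider@(0, 0, 0) — -z all obstructed ⇒ blocked

Invalid at step 4 (blocked)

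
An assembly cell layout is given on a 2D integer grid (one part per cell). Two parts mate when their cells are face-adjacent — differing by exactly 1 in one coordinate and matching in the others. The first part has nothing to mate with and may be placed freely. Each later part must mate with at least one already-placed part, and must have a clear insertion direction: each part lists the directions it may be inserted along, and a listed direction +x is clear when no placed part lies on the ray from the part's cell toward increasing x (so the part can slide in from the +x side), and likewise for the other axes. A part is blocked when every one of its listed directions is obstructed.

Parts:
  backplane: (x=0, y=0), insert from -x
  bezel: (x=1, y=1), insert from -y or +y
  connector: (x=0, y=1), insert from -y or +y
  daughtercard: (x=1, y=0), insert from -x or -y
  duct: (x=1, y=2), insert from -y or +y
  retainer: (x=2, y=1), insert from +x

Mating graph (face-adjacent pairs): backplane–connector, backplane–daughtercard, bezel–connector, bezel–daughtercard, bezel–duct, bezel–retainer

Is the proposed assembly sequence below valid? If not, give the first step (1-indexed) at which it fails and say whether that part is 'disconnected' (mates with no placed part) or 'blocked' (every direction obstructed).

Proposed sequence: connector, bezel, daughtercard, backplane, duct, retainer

1. connector@(0, 1) [-y clear] — {connector}
2. bezel@(1, 1) [-y clear] — {bezel, connector}
3. daughtercard@(1, 0) [-x clear] — {bezel, connector, daughtercard}
4. backplane@(0, 0) [-x clear] — {backplane, bezel, connector, daughtercard}
5. duct@(1, 2) [+y clear] — {backplane, bezel, connector, daughtercard, duct}
6. retainer@(2, 1) [+x clear] — {backplane, bezel, connector, daughtercard, duct, retainer}

Valid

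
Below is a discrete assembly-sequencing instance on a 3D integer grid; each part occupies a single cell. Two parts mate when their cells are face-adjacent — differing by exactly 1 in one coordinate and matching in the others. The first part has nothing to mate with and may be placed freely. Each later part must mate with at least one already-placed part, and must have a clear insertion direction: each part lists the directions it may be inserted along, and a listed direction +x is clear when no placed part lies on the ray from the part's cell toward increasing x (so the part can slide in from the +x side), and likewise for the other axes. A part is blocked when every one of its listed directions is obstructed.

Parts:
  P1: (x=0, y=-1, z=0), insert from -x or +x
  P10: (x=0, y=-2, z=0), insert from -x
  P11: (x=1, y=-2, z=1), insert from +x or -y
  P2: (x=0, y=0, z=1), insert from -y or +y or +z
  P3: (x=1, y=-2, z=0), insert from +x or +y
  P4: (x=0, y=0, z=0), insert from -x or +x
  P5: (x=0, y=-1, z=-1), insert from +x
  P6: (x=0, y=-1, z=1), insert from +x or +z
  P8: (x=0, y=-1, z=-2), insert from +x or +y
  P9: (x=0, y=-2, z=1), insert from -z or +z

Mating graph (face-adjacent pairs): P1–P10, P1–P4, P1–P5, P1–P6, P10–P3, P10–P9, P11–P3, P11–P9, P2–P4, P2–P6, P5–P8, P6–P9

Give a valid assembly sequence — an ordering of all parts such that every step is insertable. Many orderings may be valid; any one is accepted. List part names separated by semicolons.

P5; P1; P4; P2; P6; P8; P10; P3; P11; P9

1. P5@(0, -1, -1) [+x clear] — {P5}
2. P1@(0, -1, 0) [-x clear] — {P1, P5}
3. P4@(0, 0, 0) [-x clear] — {P1, P4, P5}
4. P2@(0, 0, 1) [-y clear] — {P1, P2, P4, P5}
5. P6@(0, -1, 1) [+x clear] — {P1, P2, P4, P5, P6}
6. P8@(0, -1, -2) [+x clear] — {P1, P2, P4, P5, P6, P8}
7. P10@(0, -2, 0) [-x clear] — {P1, P10, P2, P4, P5, P6, P8}
8. P3@(1, -2, 0) [+x clear] — {P1, P10, P2, P3, P4, P5, P6, P8}
9. P11@(1, -2, 1) [+x clear] — {P1, P10, P11, P2, P3, P4, P5, P6, P8}
10. P9@(0, -2, 1) [+z clear] — {P1, P10, P11, P2, P3, P4, P5, P6, P8, P9}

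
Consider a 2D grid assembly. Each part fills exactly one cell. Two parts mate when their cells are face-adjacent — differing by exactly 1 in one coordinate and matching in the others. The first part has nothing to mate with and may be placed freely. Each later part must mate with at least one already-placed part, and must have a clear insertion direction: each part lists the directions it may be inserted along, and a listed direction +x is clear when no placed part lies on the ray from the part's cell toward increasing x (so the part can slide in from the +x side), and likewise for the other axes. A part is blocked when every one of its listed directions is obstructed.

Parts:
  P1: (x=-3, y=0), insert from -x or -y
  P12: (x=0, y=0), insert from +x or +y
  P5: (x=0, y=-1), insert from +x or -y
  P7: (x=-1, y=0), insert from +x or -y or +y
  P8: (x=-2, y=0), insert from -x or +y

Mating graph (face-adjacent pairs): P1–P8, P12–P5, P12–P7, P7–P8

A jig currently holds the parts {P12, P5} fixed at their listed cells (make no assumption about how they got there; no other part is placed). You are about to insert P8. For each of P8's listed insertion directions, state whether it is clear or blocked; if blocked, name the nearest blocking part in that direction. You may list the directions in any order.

-x: ray from P8(-2, 0) has no placed part ⇒ clear
+y: ray from P8(-2, 0) has no placed part ⇒ clear

+y: clear; -x: clear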